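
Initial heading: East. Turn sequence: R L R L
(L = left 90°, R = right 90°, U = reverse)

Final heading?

Start: East
  R (right (90° clockwise)) -> South
  L (left (90° counter-clockwise)) -> East
  R (right (90° clockwise)) -> South
  L (left (90° counter-clockwise)) -> East
Final: East

Answer: Final heading: East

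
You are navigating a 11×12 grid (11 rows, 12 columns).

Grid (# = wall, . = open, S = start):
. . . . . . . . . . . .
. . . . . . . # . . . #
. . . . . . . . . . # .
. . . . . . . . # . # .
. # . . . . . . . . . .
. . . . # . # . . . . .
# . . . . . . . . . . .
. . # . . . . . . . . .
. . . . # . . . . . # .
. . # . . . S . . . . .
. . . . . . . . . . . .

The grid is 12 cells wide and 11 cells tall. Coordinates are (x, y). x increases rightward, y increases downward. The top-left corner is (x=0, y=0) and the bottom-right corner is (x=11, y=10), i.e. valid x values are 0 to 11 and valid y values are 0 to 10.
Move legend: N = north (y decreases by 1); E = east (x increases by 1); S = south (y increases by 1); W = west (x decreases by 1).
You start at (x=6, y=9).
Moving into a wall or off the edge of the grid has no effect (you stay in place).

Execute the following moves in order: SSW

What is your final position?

Start: (x=6, y=9)
  S (south): (x=6, y=9) -> (x=6, y=10)
  S (south): blocked, stay at (x=6, y=10)
  W (west): (x=6, y=10) -> (x=5, y=10)
Final: (x=5, y=10)

Answer: Final position: (x=5, y=10)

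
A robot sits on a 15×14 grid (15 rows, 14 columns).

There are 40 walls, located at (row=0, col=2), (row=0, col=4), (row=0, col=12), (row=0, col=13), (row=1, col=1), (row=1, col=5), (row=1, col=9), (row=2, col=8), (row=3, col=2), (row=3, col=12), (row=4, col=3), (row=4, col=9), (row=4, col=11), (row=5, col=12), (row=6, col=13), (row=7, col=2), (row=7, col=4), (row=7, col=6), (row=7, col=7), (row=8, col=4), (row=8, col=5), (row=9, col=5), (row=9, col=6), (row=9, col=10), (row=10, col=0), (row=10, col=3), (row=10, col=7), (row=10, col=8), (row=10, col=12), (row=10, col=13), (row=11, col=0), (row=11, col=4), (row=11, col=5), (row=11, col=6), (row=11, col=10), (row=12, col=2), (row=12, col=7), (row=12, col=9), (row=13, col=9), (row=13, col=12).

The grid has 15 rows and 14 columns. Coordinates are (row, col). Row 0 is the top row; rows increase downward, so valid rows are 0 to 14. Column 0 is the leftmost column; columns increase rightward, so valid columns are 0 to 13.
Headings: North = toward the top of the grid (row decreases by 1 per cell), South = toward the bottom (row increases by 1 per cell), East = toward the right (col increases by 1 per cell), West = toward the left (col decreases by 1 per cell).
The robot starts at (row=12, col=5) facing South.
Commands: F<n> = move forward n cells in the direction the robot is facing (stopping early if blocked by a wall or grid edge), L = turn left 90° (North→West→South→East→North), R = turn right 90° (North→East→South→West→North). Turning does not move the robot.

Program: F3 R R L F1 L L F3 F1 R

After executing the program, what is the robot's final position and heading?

Start: (row=12, col=5), facing South
  F3: move forward 2/3 (blocked), now at (row=14, col=5)
  R: turn right, now facing West
  R: turn right, now facing North
  L: turn left, now facing West
  F1: move forward 1, now at (row=14, col=4)
  L: turn left, now facing South
  L: turn left, now facing East
  F3: move forward 3, now at (row=14, col=7)
  F1: move forward 1, now at (row=14, col=8)
  R: turn right, now facing South
Final: (row=14, col=8), facing South

Answer: Final position: (row=14, col=8), facing South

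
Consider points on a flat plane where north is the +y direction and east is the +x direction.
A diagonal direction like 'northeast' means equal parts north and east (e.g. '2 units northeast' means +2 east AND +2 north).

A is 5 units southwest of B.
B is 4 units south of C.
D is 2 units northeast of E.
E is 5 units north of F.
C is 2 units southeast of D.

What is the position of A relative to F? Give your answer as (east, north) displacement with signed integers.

Answer: A is at (east=-1, north=-4) relative to F.

Derivation:
Place F at the origin (east=0, north=0).
  E is 5 units north of F: delta (east=+0, north=+5); E at (east=0, north=5).
  D is 2 units northeast of E: delta (east=+2, north=+2); D at (east=2, north=7).
  C is 2 units southeast of D: delta (east=+2, north=-2); C at (east=4, north=5).
  B is 4 units south of C: delta (east=+0, north=-4); B at (east=4, north=1).
  A is 5 units southwest of B: delta (east=-5, north=-5); A at (east=-1, north=-4).
Therefore A relative to F: (east=-1, north=-4).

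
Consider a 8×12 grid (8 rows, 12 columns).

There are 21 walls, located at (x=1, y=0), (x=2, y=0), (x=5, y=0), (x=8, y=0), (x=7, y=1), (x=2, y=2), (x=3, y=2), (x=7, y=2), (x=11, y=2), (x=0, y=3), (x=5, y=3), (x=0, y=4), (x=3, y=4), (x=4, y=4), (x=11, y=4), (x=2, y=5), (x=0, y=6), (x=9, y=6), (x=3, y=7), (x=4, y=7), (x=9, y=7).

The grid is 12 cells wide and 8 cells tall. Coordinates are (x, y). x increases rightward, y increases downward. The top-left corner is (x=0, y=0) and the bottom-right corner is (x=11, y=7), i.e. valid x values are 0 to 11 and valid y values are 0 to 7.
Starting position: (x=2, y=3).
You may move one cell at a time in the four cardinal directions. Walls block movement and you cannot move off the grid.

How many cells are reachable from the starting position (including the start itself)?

BFS flood-fill from (x=2, y=3):
  Distance 0: (x=2, y=3)
  Distance 1: (x=1, y=3), (x=3, y=3), (x=2, y=4)
  Distance 2: (x=1, y=2), (x=4, y=3), (x=1, y=4)
  Distance 3: (x=1, y=1), (x=0, y=2), (x=4, y=2), (x=1, y=5)
  Distance 4: (x=0, y=1), (x=2, y=1), (x=4, y=1), (x=5, y=2), (x=0, y=5), (x=1, y=6)
  Distance 5: (x=0, y=0), (x=4, y=0), (x=3, y=1), (x=5, y=1), (x=6, y=2), (x=2, y=6), (x=1, y=7)
  Distance 6: (x=3, y=0), (x=6, y=1), (x=6, y=3), (x=3, y=6), (x=0, y=7), (x=2, y=7)
  Distance 7: (x=6, y=0), (x=7, y=3), (x=6, y=4), (x=3, y=5), (x=4, y=6)
  Distance 8: (x=7, y=0), (x=8, y=3), (x=5, y=4), (x=7, y=4), (x=4, y=5), (x=6, y=5), (x=5, y=6)
  Distance 9: (x=8, y=2), (x=9, y=3), (x=8, y=4), (x=5, y=5), (x=7, y=5), (x=6, y=6), (x=5, y=7)
  Distance 10: (x=8, y=1), (x=9, y=2), (x=10, y=3), (x=9, y=4), (x=8, y=5), (x=7, y=6), (x=6, y=7)
  Distance 11: (x=9, y=1), (x=10, y=2), (x=11, y=3), (x=10, y=4), (x=9, y=5), (x=8, y=6), (x=7, y=7)
  Distance 12: (x=9, y=0), (x=10, y=1), (x=10, y=5), (x=8, y=7)
  Distance 13: (x=10, y=0), (x=11, y=1), (x=11, y=5), (x=10, y=6)
  Distance 14: (x=11, y=0), (x=11, y=6), (x=10, y=7)
  Distance 15: (x=11, y=7)
Total reachable: 75 (grid has 75 open cells total)

Answer: Reachable cells: 75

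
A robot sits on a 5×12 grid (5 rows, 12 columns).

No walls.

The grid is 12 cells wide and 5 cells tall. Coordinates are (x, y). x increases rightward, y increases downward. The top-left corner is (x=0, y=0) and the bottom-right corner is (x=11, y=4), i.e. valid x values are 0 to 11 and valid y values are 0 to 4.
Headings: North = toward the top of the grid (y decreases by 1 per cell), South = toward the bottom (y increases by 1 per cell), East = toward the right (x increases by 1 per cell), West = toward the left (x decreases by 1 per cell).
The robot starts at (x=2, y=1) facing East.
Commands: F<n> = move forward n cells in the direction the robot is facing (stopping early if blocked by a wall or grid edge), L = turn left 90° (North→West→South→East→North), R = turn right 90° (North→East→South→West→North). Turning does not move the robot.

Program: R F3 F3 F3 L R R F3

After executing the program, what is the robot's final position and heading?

Start: (x=2, y=1), facing East
  R: turn right, now facing South
  F3: move forward 3, now at (x=2, y=4)
  F3: move forward 0/3 (blocked), now at (x=2, y=4)
  F3: move forward 0/3 (blocked), now at (x=2, y=4)
  L: turn left, now facing East
  R: turn right, now facing South
  R: turn right, now facing West
  F3: move forward 2/3 (blocked), now at (x=0, y=4)
Final: (x=0, y=4), facing West

Answer: Final position: (x=0, y=4), facing West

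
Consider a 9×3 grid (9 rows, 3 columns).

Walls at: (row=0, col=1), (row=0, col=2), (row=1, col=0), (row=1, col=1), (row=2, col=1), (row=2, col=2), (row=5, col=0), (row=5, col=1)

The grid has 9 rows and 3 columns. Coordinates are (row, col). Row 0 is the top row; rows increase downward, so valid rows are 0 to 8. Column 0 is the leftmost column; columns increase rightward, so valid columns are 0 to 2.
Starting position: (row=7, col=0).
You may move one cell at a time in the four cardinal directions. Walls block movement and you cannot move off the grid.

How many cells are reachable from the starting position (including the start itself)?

Answer: Reachable cells: 17

Derivation:
BFS flood-fill from (row=7, col=0):
  Distance 0: (row=7, col=0)
  Distance 1: (row=6, col=0), (row=7, col=1), (row=8, col=0)
  Distance 2: (row=6, col=1), (row=7, col=2), (row=8, col=1)
  Distance 3: (row=6, col=2), (row=8, col=2)
  Distance 4: (row=5, col=2)
  Distance 5: (row=4, col=2)
  Distance 6: (row=3, col=2), (row=4, col=1)
  Distance 7: (row=3, col=1), (row=4, col=0)
  Distance 8: (row=3, col=0)
  Distance 9: (row=2, col=0)
Total reachable: 17 (grid has 19 open cells total)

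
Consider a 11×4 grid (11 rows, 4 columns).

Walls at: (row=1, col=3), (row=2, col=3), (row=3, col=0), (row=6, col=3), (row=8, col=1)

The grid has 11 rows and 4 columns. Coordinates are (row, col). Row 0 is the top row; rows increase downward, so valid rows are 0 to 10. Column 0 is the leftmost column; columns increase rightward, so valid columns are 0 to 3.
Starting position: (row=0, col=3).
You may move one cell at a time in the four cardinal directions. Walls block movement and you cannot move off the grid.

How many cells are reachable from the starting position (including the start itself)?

BFS flood-fill from (row=0, col=3):
  Distance 0: (row=0, col=3)
  Distance 1: (row=0, col=2)
  Distance 2: (row=0, col=1), (row=1, col=2)
  Distance 3: (row=0, col=0), (row=1, col=1), (row=2, col=2)
  Distance 4: (row=1, col=0), (row=2, col=1), (row=3, col=2)
  Distance 5: (row=2, col=0), (row=3, col=1), (row=3, col=3), (row=4, col=2)
  Distance 6: (row=4, col=1), (row=4, col=3), (row=5, col=2)
  Distance 7: (row=4, col=0), (row=5, col=1), (row=5, col=3), (row=6, col=2)
  Distance 8: (row=5, col=0), (row=6, col=1), (row=7, col=2)
  Distance 9: (row=6, col=0), (row=7, col=1), (row=7, col=3), (row=8, col=2)
  Distance 10: (row=7, col=0), (row=8, col=3), (row=9, col=2)
  Distance 11: (row=8, col=0), (row=9, col=1), (row=9, col=3), (row=10, col=2)
  Distance 12: (row=9, col=0), (row=10, col=1), (row=10, col=3)
  Distance 13: (row=10, col=0)
Total reachable: 39 (grid has 39 open cells total)

Answer: Reachable cells: 39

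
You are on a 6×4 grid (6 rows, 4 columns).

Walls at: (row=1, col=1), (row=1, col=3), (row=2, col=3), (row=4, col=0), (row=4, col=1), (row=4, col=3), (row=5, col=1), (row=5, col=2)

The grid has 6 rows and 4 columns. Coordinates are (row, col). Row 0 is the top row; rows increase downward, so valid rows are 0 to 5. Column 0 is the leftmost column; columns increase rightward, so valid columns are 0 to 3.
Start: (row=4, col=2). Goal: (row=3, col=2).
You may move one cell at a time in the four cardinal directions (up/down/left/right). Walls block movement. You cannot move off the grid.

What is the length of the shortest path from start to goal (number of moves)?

BFS from (row=4, col=2) until reaching (row=3, col=2):
  Distance 0: (row=4, col=2)
  Distance 1: (row=3, col=2)  <- goal reached here
One shortest path (1 moves): (row=4, col=2) -> (row=3, col=2)

Answer: Shortest path length: 1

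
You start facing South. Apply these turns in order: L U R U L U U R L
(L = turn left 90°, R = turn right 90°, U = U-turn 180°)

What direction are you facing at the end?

Answer: Final heading: East

Derivation:
Start: South
  L (left (90° counter-clockwise)) -> East
  U (U-turn (180°)) -> West
  R (right (90° clockwise)) -> North
  U (U-turn (180°)) -> South
  L (left (90° counter-clockwise)) -> East
  U (U-turn (180°)) -> West
  U (U-turn (180°)) -> East
  R (right (90° clockwise)) -> South
  L (left (90° counter-clockwise)) -> East
Final: East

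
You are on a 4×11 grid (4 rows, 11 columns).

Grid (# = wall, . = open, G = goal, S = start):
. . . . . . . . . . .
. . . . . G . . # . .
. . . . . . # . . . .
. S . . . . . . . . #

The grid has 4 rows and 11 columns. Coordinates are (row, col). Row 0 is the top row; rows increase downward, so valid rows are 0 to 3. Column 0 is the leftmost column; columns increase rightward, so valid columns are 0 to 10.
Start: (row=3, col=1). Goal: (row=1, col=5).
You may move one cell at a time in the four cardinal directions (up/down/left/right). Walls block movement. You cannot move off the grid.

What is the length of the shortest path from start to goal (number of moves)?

Answer: Shortest path length: 6

Derivation:
BFS from (row=3, col=1) until reaching (row=1, col=5):
  Distance 0: (row=3, col=1)
  Distance 1: (row=2, col=1), (row=3, col=0), (row=3, col=2)
  Distance 2: (row=1, col=1), (row=2, col=0), (row=2, col=2), (row=3, col=3)
  Distance 3: (row=0, col=1), (row=1, col=0), (row=1, col=2), (row=2, col=3), (row=3, col=4)
  Distance 4: (row=0, col=0), (row=0, col=2), (row=1, col=3), (row=2, col=4), (row=3, col=5)
  Distance 5: (row=0, col=3), (row=1, col=4), (row=2, col=5), (row=3, col=6)
  Distance 6: (row=0, col=4), (row=1, col=5), (row=3, col=7)  <- goal reached here
One shortest path (6 moves): (row=3, col=1) -> (row=3, col=2) -> (row=3, col=3) -> (row=3, col=4) -> (row=3, col=5) -> (row=2, col=5) -> (row=1, col=5)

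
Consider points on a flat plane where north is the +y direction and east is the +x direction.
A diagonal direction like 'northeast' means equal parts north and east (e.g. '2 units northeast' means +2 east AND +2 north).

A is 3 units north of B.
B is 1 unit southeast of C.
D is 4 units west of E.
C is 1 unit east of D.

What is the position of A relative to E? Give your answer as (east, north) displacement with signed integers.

Answer: A is at (east=-2, north=2) relative to E.

Derivation:
Place E at the origin (east=0, north=0).
  D is 4 units west of E: delta (east=-4, north=+0); D at (east=-4, north=0).
  C is 1 unit east of D: delta (east=+1, north=+0); C at (east=-3, north=0).
  B is 1 unit southeast of C: delta (east=+1, north=-1); B at (east=-2, north=-1).
  A is 3 units north of B: delta (east=+0, north=+3); A at (east=-2, north=2).
Therefore A relative to E: (east=-2, north=2).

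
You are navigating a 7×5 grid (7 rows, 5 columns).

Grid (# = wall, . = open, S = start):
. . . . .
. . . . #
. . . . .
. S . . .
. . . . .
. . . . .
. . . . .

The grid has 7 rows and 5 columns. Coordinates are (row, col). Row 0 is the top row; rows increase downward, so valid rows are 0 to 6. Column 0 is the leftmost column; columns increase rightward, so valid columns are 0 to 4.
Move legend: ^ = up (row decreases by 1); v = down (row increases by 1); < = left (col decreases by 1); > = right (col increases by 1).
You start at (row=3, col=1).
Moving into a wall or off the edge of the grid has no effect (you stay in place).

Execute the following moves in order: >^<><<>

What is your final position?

Start: (row=3, col=1)
  > (right): (row=3, col=1) -> (row=3, col=2)
  ^ (up): (row=3, col=2) -> (row=2, col=2)
  < (left): (row=2, col=2) -> (row=2, col=1)
  > (right): (row=2, col=1) -> (row=2, col=2)
  < (left): (row=2, col=2) -> (row=2, col=1)
  < (left): (row=2, col=1) -> (row=2, col=0)
  > (right): (row=2, col=0) -> (row=2, col=1)
Final: (row=2, col=1)

Answer: Final position: (row=2, col=1)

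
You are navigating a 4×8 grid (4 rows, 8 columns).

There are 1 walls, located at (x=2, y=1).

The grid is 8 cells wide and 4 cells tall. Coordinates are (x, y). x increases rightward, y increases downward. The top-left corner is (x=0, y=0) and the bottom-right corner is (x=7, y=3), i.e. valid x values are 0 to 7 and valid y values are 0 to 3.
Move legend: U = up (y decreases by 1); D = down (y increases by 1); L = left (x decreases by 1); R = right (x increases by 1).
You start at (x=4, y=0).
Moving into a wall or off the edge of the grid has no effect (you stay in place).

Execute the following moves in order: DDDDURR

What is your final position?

Start: (x=4, y=0)
  D (down): (x=4, y=0) -> (x=4, y=1)
  D (down): (x=4, y=1) -> (x=4, y=2)
  D (down): (x=4, y=2) -> (x=4, y=3)
  D (down): blocked, stay at (x=4, y=3)
  U (up): (x=4, y=3) -> (x=4, y=2)
  R (right): (x=4, y=2) -> (x=5, y=2)
  R (right): (x=5, y=2) -> (x=6, y=2)
Final: (x=6, y=2)

Answer: Final position: (x=6, y=2)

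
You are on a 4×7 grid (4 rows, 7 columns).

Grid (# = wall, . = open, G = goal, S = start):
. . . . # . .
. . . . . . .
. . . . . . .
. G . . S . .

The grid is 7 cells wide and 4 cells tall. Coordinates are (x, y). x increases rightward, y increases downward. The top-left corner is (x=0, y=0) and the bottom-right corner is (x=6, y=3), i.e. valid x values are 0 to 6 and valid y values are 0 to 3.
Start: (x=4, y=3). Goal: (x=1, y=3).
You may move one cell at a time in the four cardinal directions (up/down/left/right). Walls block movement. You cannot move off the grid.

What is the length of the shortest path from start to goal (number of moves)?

Answer: Shortest path length: 3

Derivation:
BFS from (x=4, y=3) until reaching (x=1, y=3):
  Distance 0: (x=4, y=3)
  Distance 1: (x=4, y=2), (x=3, y=3), (x=5, y=3)
  Distance 2: (x=4, y=1), (x=3, y=2), (x=5, y=2), (x=2, y=3), (x=6, y=3)
  Distance 3: (x=3, y=1), (x=5, y=1), (x=2, y=2), (x=6, y=2), (x=1, y=3)  <- goal reached here
One shortest path (3 moves): (x=4, y=3) -> (x=3, y=3) -> (x=2, y=3) -> (x=1, y=3)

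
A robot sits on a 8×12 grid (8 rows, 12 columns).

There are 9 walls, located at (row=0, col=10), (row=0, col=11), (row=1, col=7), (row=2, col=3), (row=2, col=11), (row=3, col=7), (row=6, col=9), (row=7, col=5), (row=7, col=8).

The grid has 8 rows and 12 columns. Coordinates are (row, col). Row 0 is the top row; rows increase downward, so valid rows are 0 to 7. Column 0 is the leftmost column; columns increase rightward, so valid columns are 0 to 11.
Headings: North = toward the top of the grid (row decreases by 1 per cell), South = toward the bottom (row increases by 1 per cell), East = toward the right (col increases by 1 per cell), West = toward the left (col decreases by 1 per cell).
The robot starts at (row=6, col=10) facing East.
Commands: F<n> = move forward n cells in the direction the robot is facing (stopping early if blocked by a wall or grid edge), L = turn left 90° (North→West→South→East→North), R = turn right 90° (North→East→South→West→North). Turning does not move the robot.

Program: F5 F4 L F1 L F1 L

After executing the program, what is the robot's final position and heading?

Start: (row=6, col=10), facing East
  F5: move forward 1/5 (blocked), now at (row=6, col=11)
  F4: move forward 0/4 (blocked), now at (row=6, col=11)
  L: turn left, now facing North
  F1: move forward 1, now at (row=5, col=11)
  L: turn left, now facing West
  F1: move forward 1, now at (row=5, col=10)
  L: turn left, now facing South
Final: (row=5, col=10), facing South

Answer: Final position: (row=5, col=10), facing South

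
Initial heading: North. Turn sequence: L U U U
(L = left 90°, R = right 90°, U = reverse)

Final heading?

Answer: Final heading: East

Derivation:
Start: North
  L (left (90° counter-clockwise)) -> West
  U (U-turn (180°)) -> East
  U (U-turn (180°)) -> West
  U (U-turn (180°)) -> East
Final: East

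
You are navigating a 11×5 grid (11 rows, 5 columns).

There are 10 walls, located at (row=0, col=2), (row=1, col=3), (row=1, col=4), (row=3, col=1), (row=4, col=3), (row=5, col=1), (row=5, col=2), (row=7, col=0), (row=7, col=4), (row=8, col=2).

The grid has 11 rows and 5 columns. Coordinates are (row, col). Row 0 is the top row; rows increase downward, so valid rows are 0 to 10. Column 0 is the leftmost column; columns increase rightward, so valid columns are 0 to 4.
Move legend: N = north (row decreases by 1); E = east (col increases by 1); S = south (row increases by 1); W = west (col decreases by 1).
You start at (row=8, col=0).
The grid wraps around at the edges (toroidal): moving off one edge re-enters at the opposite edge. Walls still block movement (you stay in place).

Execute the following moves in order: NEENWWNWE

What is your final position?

Answer: Final position: (row=6, col=1)

Derivation:
Start: (row=8, col=0)
  N (north): blocked, stay at (row=8, col=0)
  E (east): (row=8, col=0) -> (row=8, col=1)
  E (east): blocked, stay at (row=8, col=1)
  N (north): (row=8, col=1) -> (row=7, col=1)
  W (west): blocked, stay at (row=7, col=1)
  W (west): blocked, stay at (row=7, col=1)
  N (north): (row=7, col=1) -> (row=6, col=1)
  W (west): (row=6, col=1) -> (row=6, col=0)
  E (east): (row=6, col=0) -> (row=6, col=1)
Final: (row=6, col=1)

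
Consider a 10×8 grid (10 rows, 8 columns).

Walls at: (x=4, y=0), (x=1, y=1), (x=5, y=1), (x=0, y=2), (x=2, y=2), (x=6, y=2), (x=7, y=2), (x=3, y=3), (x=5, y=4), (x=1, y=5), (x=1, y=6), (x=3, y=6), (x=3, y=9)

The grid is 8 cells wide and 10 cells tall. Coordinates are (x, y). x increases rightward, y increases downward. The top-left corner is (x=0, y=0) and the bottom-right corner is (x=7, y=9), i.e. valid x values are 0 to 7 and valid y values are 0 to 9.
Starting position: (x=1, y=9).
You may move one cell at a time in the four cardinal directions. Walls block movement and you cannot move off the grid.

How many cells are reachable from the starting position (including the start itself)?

BFS flood-fill from (x=1, y=9):
  Distance 0: (x=1, y=9)
  Distance 1: (x=1, y=8), (x=0, y=9), (x=2, y=9)
  Distance 2: (x=1, y=7), (x=0, y=8), (x=2, y=8)
  Distance 3: (x=0, y=7), (x=2, y=7), (x=3, y=8)
  Distance 4: (x=0, y=6), (x=2, y=6), (x=3, y=7), (x=4, y=8)
  Distance 5: (x=0, y=5), (x=2, y=5), (x=4, y=7), (x=5, y=8), (x=4, y=9)
  Distance 6: (x=0, y=4), (x=2, y=4), (x=3, y=5), (x=4, y=6), (x=5, y=7), (x=6, y=8), (x=5, y=9)
  Distance 7: (x=0, y=3), (x=2, y=3), (x=1, y=4), (x=3, y=4), (x=4, y=5), (x=5, y=6), (x=6, y=7), (x=7, y=8), (x=6, y=9)
  Distance 8: (x=1, y=3), (x=4, y=4), (x=5, y=5), (x=6, y=6), (x=7, y=7), (x=7, y=9)
  Distance 9: (x=1, y=2), (x=4, y=3), (x=6, y=5), (x=7, y=6)
  Distance 10: (x=4, y=2), (x=5, y=3), (x=6, y=4), (x=7, y=5)
  Distance 11: (x=4, y=1), (x=3, y=2), (x=5, y=2), (x=6, y=3), (x=7, y=4)
  Distance 12: (x=3, y=1), (x=7, y=3)
  Distance 13: (x=3, y=0), (x=2, y=1)
  Distance 14: (x=2, y=0)
  Distance 15: (x=1, y=0)
  Distance 16: (x=0, y=0)
  Distance 17: (x=0, y=1)
Total reachable: 62 (grid has 67 open cells total)

Answer: Reachable cells: 62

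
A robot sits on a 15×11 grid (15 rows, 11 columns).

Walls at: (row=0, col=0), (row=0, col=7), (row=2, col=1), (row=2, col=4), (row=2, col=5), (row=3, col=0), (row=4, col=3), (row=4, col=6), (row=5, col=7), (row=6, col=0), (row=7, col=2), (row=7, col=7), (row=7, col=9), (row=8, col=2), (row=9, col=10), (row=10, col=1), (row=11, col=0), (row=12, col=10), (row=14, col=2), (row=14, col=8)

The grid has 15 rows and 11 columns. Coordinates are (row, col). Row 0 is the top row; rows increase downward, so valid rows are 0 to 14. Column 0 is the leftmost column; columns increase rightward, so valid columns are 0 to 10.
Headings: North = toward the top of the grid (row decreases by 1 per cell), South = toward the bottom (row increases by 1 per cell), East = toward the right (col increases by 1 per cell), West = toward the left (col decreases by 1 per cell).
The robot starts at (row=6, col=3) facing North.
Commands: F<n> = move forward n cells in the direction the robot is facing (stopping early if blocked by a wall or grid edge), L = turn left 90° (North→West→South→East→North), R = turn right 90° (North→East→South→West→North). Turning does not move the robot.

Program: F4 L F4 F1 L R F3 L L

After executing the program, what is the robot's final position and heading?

Answer: Final position: (row=5, col=0), facing East

Derivation:
Start: (row=6, col=3), facing North
  F4: move forward 1/4 (blocked), now at (row=5, col=3)
  L: turn left, now facing West
  F4: move forward 3/4 (blocked), now at (row=5, col=0)
  F1: move forward 0/1 (blocked), now at (row=5, col=0)
  L: turn left, now facing South
  R: turn right, now facing West
  F3: move forward 0/3 (blocked), now at (row=5, col=0)
  L: turn left, now facing South
  L: turn left, now facing East
Final: (row=5, col=0), facing East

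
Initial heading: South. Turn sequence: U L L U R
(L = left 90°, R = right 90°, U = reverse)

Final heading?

Answer: Final heading: East

Derivation:
Start: South
  U (U-turn (180°)) -> North
  L (left (90° counter-clockwise)) -> West
  L (left (90° counter-clockwise)) -> South
  U (U-turn (180°)) -> North
  R (right (90° clockwise)) -> East
Final: East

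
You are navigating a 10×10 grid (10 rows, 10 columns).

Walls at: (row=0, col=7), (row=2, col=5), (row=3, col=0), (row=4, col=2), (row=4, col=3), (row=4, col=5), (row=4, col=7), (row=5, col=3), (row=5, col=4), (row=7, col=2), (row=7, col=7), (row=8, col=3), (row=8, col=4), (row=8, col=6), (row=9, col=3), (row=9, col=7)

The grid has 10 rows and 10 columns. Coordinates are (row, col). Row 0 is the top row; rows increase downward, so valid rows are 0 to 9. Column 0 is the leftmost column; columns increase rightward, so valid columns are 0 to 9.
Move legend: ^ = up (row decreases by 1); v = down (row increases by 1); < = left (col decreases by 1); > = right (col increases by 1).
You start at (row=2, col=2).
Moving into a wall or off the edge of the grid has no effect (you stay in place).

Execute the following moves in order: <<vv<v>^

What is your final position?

Start: (row=2, col=2)
  < (left): (row=2, col=2) -> (row=2, col=1)
  < (left): (row=2, col=1) -> (row=2, col=0)
  v (down): blocked, stay at (row=2, col=0)
  v (down): blocked, stay at (row=2, col=0)
  < (left): blocked, stay at (row=2, col=0)
  v (down): blocked, stay at (row=2, col=0)
  > (right): (row=2, col=0) -> (row=2, col=1)
  ^ (up): (row=2, col=1) -> (row=1, col=1)
Final: (row=1, col=1)

Answer: Final position: (row=1, col=1)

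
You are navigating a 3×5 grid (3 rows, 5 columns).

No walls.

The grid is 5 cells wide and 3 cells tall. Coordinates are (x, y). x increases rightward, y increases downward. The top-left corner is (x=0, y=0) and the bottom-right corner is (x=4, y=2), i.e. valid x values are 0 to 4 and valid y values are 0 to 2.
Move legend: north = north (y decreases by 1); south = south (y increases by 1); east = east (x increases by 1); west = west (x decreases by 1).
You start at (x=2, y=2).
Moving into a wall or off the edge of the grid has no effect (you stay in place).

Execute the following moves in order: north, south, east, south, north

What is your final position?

Answer: Final position: (x=3, y=1)

Derivation:
Start: (x=2, y=2)
  north (north): (x=2, y=2) -> (x=2, y=1)
  south (south): (x=2, y=1) -> (x=2, y=2)
  east (east): (x=2, y=2) -> (x=3, y=2)
  south (south): blocked, stay at (x=3, y=2)
  north (north): (x=3, y=2) -> (x=3, y=1)
Final: (x=3, y=1)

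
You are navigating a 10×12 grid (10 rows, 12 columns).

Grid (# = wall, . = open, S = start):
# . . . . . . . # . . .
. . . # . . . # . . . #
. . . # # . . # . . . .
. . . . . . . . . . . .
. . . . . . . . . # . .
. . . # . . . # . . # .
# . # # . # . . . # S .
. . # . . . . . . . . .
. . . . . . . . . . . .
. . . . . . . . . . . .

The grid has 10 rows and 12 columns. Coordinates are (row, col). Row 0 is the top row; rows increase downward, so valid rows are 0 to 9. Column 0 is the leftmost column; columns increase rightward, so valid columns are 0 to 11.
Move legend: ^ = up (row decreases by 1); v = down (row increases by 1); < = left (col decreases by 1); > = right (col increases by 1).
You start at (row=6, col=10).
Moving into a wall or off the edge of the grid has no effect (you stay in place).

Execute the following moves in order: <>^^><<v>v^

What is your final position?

Start: (row=6, col=10)
  < (left): blocked, stay at (row=6, col=10)
  > (right): (row=6, col=10) -> (row=6, col=11)
  ^ (up): (row=6, col=11) -> (row=5, col=11)
  ^ (up): (row=5, col=11) -> (row=4, col=11)
  > (right): blocked, stay at (row=4, col=11)
  < (left): (row=4, col=11) -> (row=4, col=10)
  < (left): blocked, stay at (row=4, col=10)
  v (down): blocked, stay at (row=4, col=10)
  > (right): (row=4, col=10) -> (row=4, col=11)
  v (down): (row=4, col=11) -> (row=5, col=11)
  ^ (up): (row=5, col=11) -> (row=4, col=11)
Final: (row=4, col=11)

Answer: Final position: (row=4, col=11)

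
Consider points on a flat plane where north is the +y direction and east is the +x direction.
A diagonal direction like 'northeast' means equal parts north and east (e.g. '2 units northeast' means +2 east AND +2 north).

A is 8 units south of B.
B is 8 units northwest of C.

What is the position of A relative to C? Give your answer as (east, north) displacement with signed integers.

Place C at the origin (east=0, north=0).
  B is 8 units northwest of C: delta (east=-8, north=+8); B at (east=-8, north=8).
  A is 8 units south of B: delta (east=+0, north=-8); A at (east=-8, north=0).
Therefore A relative to C: (east=-8, north=0).

Answer: A is at (east=-8, north=0) relative to C.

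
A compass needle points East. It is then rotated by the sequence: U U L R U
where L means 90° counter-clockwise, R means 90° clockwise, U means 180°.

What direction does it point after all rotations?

Answer: Final heading: West

Derivation:
Start: East
  U (U-turn (180°)) -> West
  U (U-turn (180°)) -> East
  L (left (90° counter-clockwise)) -> North
  R (right (90° clockwise)) -> East
  U (U-turn (180°)) -> West
Final: West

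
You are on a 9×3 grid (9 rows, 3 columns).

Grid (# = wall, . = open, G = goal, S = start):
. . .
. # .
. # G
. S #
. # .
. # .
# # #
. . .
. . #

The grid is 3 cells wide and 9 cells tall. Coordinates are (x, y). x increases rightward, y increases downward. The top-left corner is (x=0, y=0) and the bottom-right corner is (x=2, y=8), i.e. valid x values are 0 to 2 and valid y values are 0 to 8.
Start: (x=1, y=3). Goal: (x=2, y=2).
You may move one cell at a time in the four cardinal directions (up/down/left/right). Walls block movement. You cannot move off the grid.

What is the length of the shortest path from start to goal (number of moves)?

Answer: Shortest path length: 8

Derivation:
BFS from (x=1, y=3) until reaching (x=2, y=2):
  Distance 0: (x=1, y=3)
  Distance 1: (x=0, y=3)
  Distance 2: (x=0, y=2), (x=0, y=4)
  Distance 3: (x=0, y=1), (x=0, y=5)
  Distance 4: (x=0, y=0)
  Distance 5: (x=1, y=0)
  Distance 6: (x=2, y=0)
  Distance 7: (x=2, y=1)
  Distance 8: (x=2, y=2)  <- goal reached here
One shortest path (8 moves): (x=1, y=3) -> (x=0, y=3) -> (x=0, y=2) -> (x=0, y=1) -> (x=0, y=0) -> (x=1, y=0) -> (x=2, y=0) -> (x=2, y=1) -> (x=2, y=2)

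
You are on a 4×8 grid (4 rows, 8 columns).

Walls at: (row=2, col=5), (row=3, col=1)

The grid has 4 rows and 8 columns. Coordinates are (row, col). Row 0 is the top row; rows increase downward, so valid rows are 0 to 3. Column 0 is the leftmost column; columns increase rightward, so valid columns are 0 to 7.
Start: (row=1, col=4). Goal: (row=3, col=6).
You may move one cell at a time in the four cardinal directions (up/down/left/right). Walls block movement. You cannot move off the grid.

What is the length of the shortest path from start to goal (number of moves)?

BFS from (row=1, col=4) until reaching (row=3, col=6):
  Distance 0: (row=1, col=4)
  Distance 1: (row=0, col=4), (row=1, col=3), (row=1, col=5), (row=2, col=4)
  Distance 2: (row=0, col=3), (row=0, col=5), (row=1, col=2), (row=1, col=6), (row=2, col=3), (row=3, col=4)
  Distance 3: (row=0, col=2), (row=0, col=6), (row=1, col=1), (row=1, col=7), (row=2, col=2), (row=2, col=6), (row=3, col=3), (row=3, col=5)
  Distance 4: (row=0, col=1), (row=0, col=7), (row=1, col=0), (row=2, col=1), (row=2, col=7), (row=3, col=2), (row=3, col=6)  <- goal reached here
One shortest path (4 moves): (row=1, col=4) -> (row=1, col=5) -> (row=1, col=6) -> (row=2, col=6) -> (row=3, col=6)

Answer: Shortest path length: 4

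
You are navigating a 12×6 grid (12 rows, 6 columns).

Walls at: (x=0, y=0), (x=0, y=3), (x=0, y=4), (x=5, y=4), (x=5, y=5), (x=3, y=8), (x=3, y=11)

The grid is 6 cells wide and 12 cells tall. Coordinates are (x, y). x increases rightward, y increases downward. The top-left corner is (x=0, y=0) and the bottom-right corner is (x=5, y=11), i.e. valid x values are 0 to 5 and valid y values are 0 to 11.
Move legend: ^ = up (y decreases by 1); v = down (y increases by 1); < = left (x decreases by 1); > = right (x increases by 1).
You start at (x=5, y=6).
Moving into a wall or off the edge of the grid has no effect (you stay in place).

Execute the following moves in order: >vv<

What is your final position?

Start: (x=5, y=6)
  > (right): blocked, stay at (x=5, y=6)
  v (down): (x=5, y=6) -> (x=5, y=7)
  v (down): (x=5, y=7) -> (x=5, y=8)
  < (left): (x=5, y=8) -> (x=4, y=8)
Final: (x=4, y=8)

Answer: Final position: (x=4, y=8)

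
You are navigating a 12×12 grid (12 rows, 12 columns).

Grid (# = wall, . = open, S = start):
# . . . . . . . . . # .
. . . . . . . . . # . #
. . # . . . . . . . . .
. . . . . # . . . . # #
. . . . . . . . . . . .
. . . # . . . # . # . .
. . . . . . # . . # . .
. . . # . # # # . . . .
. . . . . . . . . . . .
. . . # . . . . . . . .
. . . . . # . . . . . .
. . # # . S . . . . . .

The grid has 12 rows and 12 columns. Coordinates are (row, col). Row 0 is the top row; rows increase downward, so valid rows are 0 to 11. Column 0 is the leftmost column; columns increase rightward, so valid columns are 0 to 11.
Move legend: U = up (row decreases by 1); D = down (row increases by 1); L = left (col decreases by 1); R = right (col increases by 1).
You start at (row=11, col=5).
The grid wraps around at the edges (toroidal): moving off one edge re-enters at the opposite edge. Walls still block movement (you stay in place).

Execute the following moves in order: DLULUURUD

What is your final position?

Answer: Final position: (row=9, col=5)

Derivation:
Start: (row=11, col=5)
  D (down): (row=11, col=5) -> (row=0, col=5)
  L (left): (row=0, col=5) -> (row=0, col=4)
  U (up): (row=0, col=4) -> (row=11, col=4)
  L (left): blocked, stay at (row=11, col=4)
  U (up): (row=11, col=4) -> (row=10, col=4)
  U (up): (row=10, col=4) -> (row=9, col=4)
  R (right): (row=9, col=4) -> (row=9, col=5)
  U (up): (row=9, col=5) -> (row=8, col=5)
  D (down): (row=8, col=5) -> (row=9, col=5)
Final: (row=9, col=5)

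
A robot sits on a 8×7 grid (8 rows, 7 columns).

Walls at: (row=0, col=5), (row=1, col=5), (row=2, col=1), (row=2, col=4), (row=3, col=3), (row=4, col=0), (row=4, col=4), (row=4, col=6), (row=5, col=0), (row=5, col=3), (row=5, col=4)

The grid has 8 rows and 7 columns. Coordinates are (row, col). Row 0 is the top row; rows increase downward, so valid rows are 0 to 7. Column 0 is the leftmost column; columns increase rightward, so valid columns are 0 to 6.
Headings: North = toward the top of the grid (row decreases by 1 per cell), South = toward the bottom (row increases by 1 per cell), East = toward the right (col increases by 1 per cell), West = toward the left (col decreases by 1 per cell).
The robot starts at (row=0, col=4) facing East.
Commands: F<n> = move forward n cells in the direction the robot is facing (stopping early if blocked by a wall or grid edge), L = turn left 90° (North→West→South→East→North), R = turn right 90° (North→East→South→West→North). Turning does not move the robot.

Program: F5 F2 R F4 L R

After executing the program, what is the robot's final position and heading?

Start: (row=0, col=4), facing East
  F5: move forward 0/5 (blocked), now at (row=0, col=4)
  F2: move forward 0/2 (blocked), now at (row=0, col=4)
  R: turn right, now facing South
  F4: move forward 1/4 (blocked), now at (row=1, col=4)
  L: turn left, now facing East
  R: turn right, now facing South
Final: (row=1, col=4), facing South

Answer: Final position: (row=1, col=4), facing South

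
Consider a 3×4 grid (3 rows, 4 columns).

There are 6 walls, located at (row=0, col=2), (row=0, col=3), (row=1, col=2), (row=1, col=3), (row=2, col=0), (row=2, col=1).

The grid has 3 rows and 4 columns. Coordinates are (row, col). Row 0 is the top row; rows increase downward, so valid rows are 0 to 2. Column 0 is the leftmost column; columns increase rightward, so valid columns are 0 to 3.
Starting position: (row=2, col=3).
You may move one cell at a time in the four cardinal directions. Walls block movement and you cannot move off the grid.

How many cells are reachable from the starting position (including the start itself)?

BFS flood-fill from (row=2, col=3):
  Distance 0: (row=2, col=3)
  Distance 1: (row=2, col=2)
Total reachable: 2 (grid has 6 open cells total)

Answer: Reachable cells: 2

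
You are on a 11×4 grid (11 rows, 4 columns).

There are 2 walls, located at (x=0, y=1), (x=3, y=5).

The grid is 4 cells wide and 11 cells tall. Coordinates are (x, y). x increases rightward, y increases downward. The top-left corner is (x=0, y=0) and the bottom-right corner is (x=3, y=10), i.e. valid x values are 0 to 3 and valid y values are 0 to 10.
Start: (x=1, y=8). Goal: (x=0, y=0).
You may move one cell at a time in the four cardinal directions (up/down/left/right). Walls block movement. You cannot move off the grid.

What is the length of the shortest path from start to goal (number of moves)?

BFS from (x=1, y=8) until reaching (x=0, y=0):
  Distance 0: (x=1, y=8)
  Distance 1: (x=1, y=7), (x=0, y=8), (x=2, y=8), (x=1, y=9)
  Distance 2: (x=1, y=6), (x=0, y=7), (x=2, y=7), (x=3, y=8), (x=0, y=9), (x=2, y=9), (x=1, y=10)
  Distance 3: (x=1, y=5), (x=0, y=6), (x=2, y=6), (x=3, y=7), (x=3, y=9), (x=0, y=10), (x=2, y=10)
  Distance 4: (x=1, y=4), (x=0, y=5), (x=2, y=5), (x=3, y=6), (x=3, y=10)
  Distance 5: (x=1, y=3), (x=0, y=4), (x=2, y=4)
  Distance 6: (x=1, y=2), (x=0, y=3), (x=2, y=3), (x=3, y=4)
  Distance 7: (x=1, y=1), (x=0, y=2), (x=2, y=2), (x=3, y=3)
  Distance 8: (x=1, y=0), (x=2, y=1), (x=3, y=2)
  Distance 9: (x=0, y=0), (x=2, y=0), (x=3, y=1)  <- goal reached here
One shortest path (9 moves): (x=1, y=8) -> (x=1, y=7) -> (x=1, y=6) -> (x=1, y=5) -> (x=1, y=4) -> (x=1, y=3) -> (x=1, y=2) -> (x=1, y=1) -> (x=1, y=0) -> (x=0, y=0)

Answer: Shortest path length: 9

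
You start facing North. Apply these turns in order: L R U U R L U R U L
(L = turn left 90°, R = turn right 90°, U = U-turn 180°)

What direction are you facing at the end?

Answer: Final heading: North

Derivation:
Start: North
  L (left (90° counter-clockwise)) -> West
  R (right (90° clockwise)) -> North
  U (U-turn (180°)) -> South
  U (U-turn (180°)) -> North
  R (right (90° clockwise)) -> East
  L (left (90° counter-clockwise)) -> North
  U (U-turn (180°)) -> South
  R (right (90° clockwise)) -> West
  U (U-turn (180°)) -> East
  L (left (90° counter-clockwise)) -> North
Final: North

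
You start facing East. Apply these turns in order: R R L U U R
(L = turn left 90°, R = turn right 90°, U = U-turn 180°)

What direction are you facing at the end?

Answer: Final heading: West

Derivation:
Start: East
  R (right (90° clockwise)) -> South
  R (right (90° clockwise)) -> West
  L (left (90° counter-clockwise)) -> South
  U (U-turn (180°)) -> North
  U (U-turn (180°)) -> South
  R (right (90° clockwise)) -> West
Final: West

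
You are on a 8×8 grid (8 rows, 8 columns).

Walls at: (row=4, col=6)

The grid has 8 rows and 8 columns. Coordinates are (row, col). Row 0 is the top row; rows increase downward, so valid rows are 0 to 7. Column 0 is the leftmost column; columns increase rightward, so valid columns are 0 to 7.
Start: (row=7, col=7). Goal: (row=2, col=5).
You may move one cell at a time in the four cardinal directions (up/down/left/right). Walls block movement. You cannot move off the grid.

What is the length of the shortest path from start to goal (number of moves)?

Answer: Shortest path length: 7

Derivation:
BFS from (row=7, col=7) until reaching (row=2, col=5):
  Distance 0: (row=7, col=7)
  Distance 1: (row=6, col=7), (row=7, col=6)
  Distance 2: (row=5, col=7), (row=6, col=6), (row=7, col=5)
  Distance 3: (row=4, col=7), (row=5, col=6), (row=6, col=5), (row=7, col=4)
  Distance 4: (row=3, col=7), (row=5, col=5), (row=6, col=4), (row=7, col=3)
  Distance 5: (row=2, col=7), (row=3, col=6), (row=4, col=5), (row=5, col=4), (row=6, col=3), (row=7, col=2)
  Distance 6: (row=1, col=7), (row=2, col=6), (row=3, col=5), (row=4, col=4), (row=5, col=3), (row=6, col=2), (row=7, col=1)
  Distance 7: (row=0, col=7), (row=1, col=6), (row=2, col=5), (row=3, col=4), (row=4, col=3), (row=5, col=2), (row=6, col=1), (row=7, col=0)  <- goal reached here
One shortest path (7 moves): (row=7, col=7) -> (row=7, col=6) -> (row=7, col=5) -> (row=6, col=5) -> (row=5, col=5) -> (row=4, col=5) -> (row=3, col=5) -> (row=2, col=5)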